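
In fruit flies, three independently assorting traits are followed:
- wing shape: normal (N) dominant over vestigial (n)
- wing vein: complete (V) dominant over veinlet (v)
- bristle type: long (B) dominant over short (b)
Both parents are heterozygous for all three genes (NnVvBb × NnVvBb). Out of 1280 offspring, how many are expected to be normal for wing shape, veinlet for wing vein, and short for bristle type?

Trihybrid cross: NnVvBb × NnVvBb
Each trait segregates independently with a 3:1 phenotypic ratio, so each gene contributes 3/4 (dominant) or 1/4 (recessive).
Target: normal (wing shape), veinlet (wing vein), short (bristle type)
Probability = product of independent per-trait probabilities
= 3/4 × 1/4 × 1/4 = 3/64
Expected count = 3/64 × 1280 = 60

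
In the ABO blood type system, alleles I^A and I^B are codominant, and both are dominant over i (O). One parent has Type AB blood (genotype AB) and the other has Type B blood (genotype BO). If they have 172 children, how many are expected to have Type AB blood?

Cross: AB × BO
Possible offspring genotypes: 1 AB, 1 AO, 1 BB, 1 BO
Blood type counts: 1 Type AB, 1 Type A, 2 Type B
Probability of Type AB: 1/4
Expected count = 1/4 × 172 = 43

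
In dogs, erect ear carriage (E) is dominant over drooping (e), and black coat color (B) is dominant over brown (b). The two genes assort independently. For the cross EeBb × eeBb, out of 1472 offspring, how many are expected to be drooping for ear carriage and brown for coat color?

Dihybrid cross EeBb × eeBb — consider each gene separately:
ear carriage: Ee × ee → 2 Ee, 2 ee → 2 E_ : 2 ee (out of 4)
coat color: Bb × Bb → 1 BB, 2 Bb, 1 bb → 3 B_ : 1 bb (out of 4)
Looking for: drooping (ee) and brown (bb)
P(drooping) = 2/4, P(brown) = 1/4
P(both) = 2/4 × 1/4 = 2/16 = 1/8
Expected count = 1/8 × 1472 = 184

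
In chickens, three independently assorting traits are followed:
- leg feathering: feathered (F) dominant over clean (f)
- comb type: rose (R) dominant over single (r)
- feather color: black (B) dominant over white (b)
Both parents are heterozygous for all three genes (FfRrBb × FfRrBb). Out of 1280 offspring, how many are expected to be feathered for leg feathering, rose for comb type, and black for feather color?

Trihybrid cross: FfRrBb × FfRrBb
Each trait segregates independently with a 3:1 phenotypic ratio, so each gene contributes 3/4 (dominant) or 1/4 (recessive).
Target: feathered (leg feathering), rose (comb type), black (feather color)
Probability = product of independent per-trait probabilities
= 3/4 × 3/4 × 3/4 = 27/64
Expected count = 27/64 × 1280 = 540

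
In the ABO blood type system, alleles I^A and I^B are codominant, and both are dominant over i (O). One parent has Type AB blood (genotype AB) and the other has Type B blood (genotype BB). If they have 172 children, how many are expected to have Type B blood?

Cross: AB × BB
Possible offspring genotypes: 2 AB, 2 BB
Blood type counts: 2 Type AB, 2 Type B
Probability of Type B: 2/4 = 1/2
Expected count = 1/2 × 172 = 86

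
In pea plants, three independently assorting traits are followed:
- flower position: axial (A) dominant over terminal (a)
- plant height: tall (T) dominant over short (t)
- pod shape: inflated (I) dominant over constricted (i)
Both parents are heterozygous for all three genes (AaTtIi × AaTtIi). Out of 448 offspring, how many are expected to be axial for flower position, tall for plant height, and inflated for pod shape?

Trihybrid cross: AaTtIi × AaTtIi
Each trait segregates independently with a 3:1 phenotypic ratio, so each gene contributes 3/4 (dominant) or 1/4 (recessive).
Target: axial (flower position), tall (plant height), inflated (pod shape)
Probability = product of independent per-trait probabilities
= 3/4 × 3/4 × 3/4 = 27/64
Expected count = 27/64 × 448 = 189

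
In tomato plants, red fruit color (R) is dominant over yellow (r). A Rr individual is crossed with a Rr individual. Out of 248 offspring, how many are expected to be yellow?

Punnett square for Rr × Rr:
Offspring genotypes: 1 RR, 2 Rr, 1 rr
red: 3, yellow: 1
yellow: 1 out of 4 → fraction 1/4
Expected count = 1/4 × 248 = 62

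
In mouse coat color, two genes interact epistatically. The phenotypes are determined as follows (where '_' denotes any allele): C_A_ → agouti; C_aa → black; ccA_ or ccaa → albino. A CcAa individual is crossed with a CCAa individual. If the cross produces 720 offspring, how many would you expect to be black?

Cross: CcAa × CCAa — consider each gene separately:
C gene: Cc × CC → 2 CC, 2 Cc → 4 C_ (out of 4)
A gene: Aa × Aa → 1 AA, 2 Aa, 1 aa → 3 A_ : 1 aa (out of 4)
Genotype classes (out of 4 × 4 = 16): C_A_ = 4×3 = 12; C_aa = 4×1 = 4
Apply the phenotype rules: C_A_ (12) → agouti; C_aa (4) → black
Phenotype counts (out of 16): 12 agouti, 4 black
black: 4 out of 16 → fraction 1/4
Expected count = 1/4 × 720 = 180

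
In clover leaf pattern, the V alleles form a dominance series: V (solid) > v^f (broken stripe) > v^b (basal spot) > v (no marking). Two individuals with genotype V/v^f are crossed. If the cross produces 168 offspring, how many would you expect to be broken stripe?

Cross: V/v^f × V/v^f
Allele dominance: V > v^f > v^b > v
Offspring genotypes: 1 V/V, 2 V/v^f, 1 v^f/v^f
Phenotype counts: 3 solid, 1 broken stripe
broken stripe: 1 out of 4 → fraction 1/4
Expected count = 1/4 × 168 = 42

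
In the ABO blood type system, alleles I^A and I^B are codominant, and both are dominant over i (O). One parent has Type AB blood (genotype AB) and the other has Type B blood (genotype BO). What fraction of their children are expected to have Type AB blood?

Cross: AB × BO
Possible offspring genotypes: 1 AB, 1 AO, 1 BB, 1 BO
Blood type counts: 1 Type AB, 1 Type A, 2 Type B
Probability of Type AB: 1/4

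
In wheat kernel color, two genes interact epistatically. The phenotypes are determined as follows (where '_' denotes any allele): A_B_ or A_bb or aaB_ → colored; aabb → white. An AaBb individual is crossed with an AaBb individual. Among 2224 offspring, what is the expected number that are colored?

Cross: AaBb × AaBb — consider each gene separately:
A gene: Aa × Aa → 1 AA, 2 Aa, 1 aa → 3 A_ : 1 aa (out of 4)
B gene: Bb × Bb → 1 BB, 2 Bb, 1 bb → 3 B_ : 1 bb (out of 4)
Genotype classes (out of 4 × 4 = 16): A_B_ = 3×3 = 9; A_bb = 3×1 = 3; aaB_ = 1×3 = 3; aabb = 1×1 = 1
Apply the phenotype rules: A_B_ (9) + A_bb (3) + aaB_ (3) → colored; aabb (1) → white
Phenotype counts (out of 16): 15 colored, 1 white
colored: 15 out of 16 → fraction 15/16
Expected count = 15/16 × 2224 = 2085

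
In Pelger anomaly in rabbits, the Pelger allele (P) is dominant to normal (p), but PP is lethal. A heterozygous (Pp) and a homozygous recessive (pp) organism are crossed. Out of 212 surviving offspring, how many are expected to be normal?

Cross: Pp × pp
Punnett square offspring (before lethality): 2 Pp, 2 pp
No PP offspring are produced in this cross.
normal: 2 out of 4 → fraction 1/2
Expected count = 1/2 × 212 = 106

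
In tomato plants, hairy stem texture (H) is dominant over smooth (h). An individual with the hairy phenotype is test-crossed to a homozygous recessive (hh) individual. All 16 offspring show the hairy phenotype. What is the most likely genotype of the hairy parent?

Test cross: ? × hh
All offspring are hairy.
If the unknown parent were heterozygous (Hh), about half of 16 offspring would be smooth; none are. The unknown parent is most likely homozygous dominant (HH).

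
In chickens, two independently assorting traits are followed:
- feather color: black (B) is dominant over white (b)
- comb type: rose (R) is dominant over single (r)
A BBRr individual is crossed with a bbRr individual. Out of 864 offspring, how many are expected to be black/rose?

Dihybrid cross BBRr × bbRr — consider each gene separately:
feather color: BB × bb → 4 Bb → 4 B_ (out of 4)
comb type: Rr × Rr → 1 RR, 2 Rr, 1 rr → 3 R_ : 1 rr (out of 4)
Combine (counts out of 4 × 4 = 16): black/rose (B_R_) = 4×3 = 12; black/single (B_rr) = 4×1 = 4
Phenotype counts (out of 16): 12 black/rose, 4 black/single
black/rose: 12 out of 16 → fraction 3/4
Expected count = 3/4 × 864 = 648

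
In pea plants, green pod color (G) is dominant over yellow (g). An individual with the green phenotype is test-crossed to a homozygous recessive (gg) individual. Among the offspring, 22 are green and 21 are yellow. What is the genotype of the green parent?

Test cross: ? × gg
Offspring: 22 green, 21 yellow — approximately 1:1.
A 1:1 ratio in a test cross indicates the unknown parent is heterozygous (Gg).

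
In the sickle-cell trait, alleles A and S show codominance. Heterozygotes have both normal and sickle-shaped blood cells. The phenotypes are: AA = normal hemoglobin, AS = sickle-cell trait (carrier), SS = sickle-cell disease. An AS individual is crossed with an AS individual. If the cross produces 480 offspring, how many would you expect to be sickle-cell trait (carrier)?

Punnett square for AS × AS:
Offspring genotypes: 1 AA, 2 AS, 1 SS
Phenotype counts: 1 normal hemoglobin, 2 sickle-cell trait (carrier), 1 sickle-cell disease
sickle-cell trait (carrier): 2 out of 4 → fraction 1/2
Expected count = 1/2 × 480 = 240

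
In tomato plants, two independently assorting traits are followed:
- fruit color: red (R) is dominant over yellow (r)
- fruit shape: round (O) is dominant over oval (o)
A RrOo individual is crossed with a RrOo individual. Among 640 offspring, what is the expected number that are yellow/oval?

Dihybrid cross RrOo × RrOo — consider each gene separately:
fruit color: Rr × Rr → 1 RR, 2 Rr, 1 rr → 3 R_ : 1 rr (out of 4)
fruit shape: Oo × Oo → 1 OO, 2 Oo, 1 oo → 3 O_ : 1 oo (out of 4)
Combine (counts out of 4 × 4 = 16): red/round (R_O_) = 3×3 = 9; red/oval (R_oo) = 3×1 = 3; yellow/round (rrO_) = 1×3 = 3; yellow/oval (rroo) = 1×1 = 1
Phenotype counts (out of 16): 9 red/round, 3 red/oval, 3 yellow/round, 1 yellow/oval
yellow/oval: 1 out of 16 → fraction 1/16
Expected count = 1/16 × 640 = 40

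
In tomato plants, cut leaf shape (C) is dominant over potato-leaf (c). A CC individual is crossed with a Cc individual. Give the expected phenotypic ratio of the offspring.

Punnett square for CC × Cc:
Offspring genotypes: 2 CC, 2 Cc
cut: 4, potato-leaf: 0
Ratio: all cut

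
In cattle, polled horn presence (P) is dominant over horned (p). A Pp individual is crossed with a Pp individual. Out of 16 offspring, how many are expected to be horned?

Punnett square for Pp × Pp:
Offspring genotypes: 1 PP, 2 Pp, 1 pp
polled: 3, horned: 1
horned: 1 out of 4 → fraction 1/4
Expected count = 1/4 × 16 = 4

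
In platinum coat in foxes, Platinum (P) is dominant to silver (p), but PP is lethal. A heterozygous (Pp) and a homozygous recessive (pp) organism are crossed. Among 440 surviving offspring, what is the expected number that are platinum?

Cross: Pp × pp
Punnett square offspring (before lethality): 2 Pp, 2 pp
No PP offspring are produced in this cross.
platinum: 2 out of 4 → fraction 1/2
Expected count = 1/2 × 440 = 220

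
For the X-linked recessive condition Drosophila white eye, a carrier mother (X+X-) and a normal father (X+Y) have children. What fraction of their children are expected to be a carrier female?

Cross: X+X- × X+Y
Offspring: 1 X+X+, 1 X+Y, 1 X+X-, 1 X-Y
Probability of a carrier female: 1/4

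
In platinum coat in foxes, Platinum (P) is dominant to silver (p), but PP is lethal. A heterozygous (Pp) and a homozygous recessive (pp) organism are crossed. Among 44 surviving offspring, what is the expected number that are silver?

Cross: Pp × pp
Punnett square offspring (before lethality): 2 Pp, 2 pp
No PP offspring are produced in this cross.
silver: 2 out of 4 → fraction 1/2
Expected count = 1/2 × 44 = 22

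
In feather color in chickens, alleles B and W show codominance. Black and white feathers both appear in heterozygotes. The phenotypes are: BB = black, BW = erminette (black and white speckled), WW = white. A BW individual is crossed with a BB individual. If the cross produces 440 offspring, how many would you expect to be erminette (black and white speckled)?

Punnett square for BW × BB:
Offspring genotypes: 2 BB, 2 BW
Phenotype counts: 2 black, 2 erminette (black and white speckled)
erminette (black and white speckled): 2 out of 4 → fraction 1/2
Expected count = 1/2 × 440 = 220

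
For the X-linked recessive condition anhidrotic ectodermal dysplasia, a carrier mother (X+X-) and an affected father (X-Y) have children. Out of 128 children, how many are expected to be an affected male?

Cross: X+X- × X-Y
Offspring: 1 X+X-, 1 X+Y, 1 X-X-, 1 X-Y
Probability of an affected male: 1/4
Expected count = 1/4 × 128 = 32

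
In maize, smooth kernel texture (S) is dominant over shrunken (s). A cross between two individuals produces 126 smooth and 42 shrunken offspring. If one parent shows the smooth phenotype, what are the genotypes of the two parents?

Observed offspring: 126 smooth, 42 shrunken
The observed ratio simplifies to 3:1. Shrunken (ss) offspring appear, so each parent must contribute one s allele. The parent stated to show smooth carries S, so it is Ss. The other parent is then either Ss or ss: Ss × ss would give a 1:1 split, whereas Ss × Ss gives 3:1 — matching the data. So both parents are heterozygous (Ss × Ss).
Parent genotypes: Ss × Ss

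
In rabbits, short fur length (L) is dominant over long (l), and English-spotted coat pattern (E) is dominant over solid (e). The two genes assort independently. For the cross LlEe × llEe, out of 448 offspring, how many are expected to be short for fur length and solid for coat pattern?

Dihybrid cross LlEe × llEe — consider each gene separately:
fur length: Ll × ll → 2 Ll, 2 ll → 2 L_ : 2 ll (out of 4)
coat pattern: Ee × Ee → 1 EE, 2 Ee, 1 ee → 3 E_ : 1 ee (out of 4)
Looking for: short (L_) and solid (ee)
P(short) = 2/4, P(solid) = 1/4
P(both) = 2/4 × 1/4 = 2/16 = 1/8
Expected count = 1/8 × 448 = 56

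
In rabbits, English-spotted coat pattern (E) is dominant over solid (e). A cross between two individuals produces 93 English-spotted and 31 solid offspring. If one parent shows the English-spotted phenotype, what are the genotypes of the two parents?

Observed offspring: 93 English-spotted, 31 solid
The observed ratio simplifies to 3:1. Solid (ee) offspring appear, so each parent must contribute one e allele. The parent stated to show English-spotted carries E, so it is Ee. The other parent is then either Ee or ee: Ee × ee would give a 1:1 split, whereas Ee × Ee gives 3:1 — matching the data. So both parents are heterozygous (Ee × Ee).
Parent genotypes: Ee × Ee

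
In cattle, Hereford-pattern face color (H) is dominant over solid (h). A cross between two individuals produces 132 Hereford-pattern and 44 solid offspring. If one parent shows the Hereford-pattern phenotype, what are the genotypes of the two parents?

Observed offspring: 132 Hereford-pattern, 44 solid
The observed ratio simplifies to 3:1. Solid (hh) offspring appear, so each parent must contribute one h allele. The parent stated to show Hereford-pattern carries H, so it is Hh. The other parent is then either Hh or hh: Hh × hh would give a 1:1 split, whereas Hh × Hh gives 3:1 — matching the data. So both parents are heterozygous (Hh × Hh).
Parent genotypes: Hh × Hh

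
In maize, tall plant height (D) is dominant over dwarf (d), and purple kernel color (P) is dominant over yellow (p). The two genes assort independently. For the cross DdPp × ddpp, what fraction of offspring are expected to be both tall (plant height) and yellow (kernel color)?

Dihybrid cross DdPp × ddpp — consider each gene separately:
plant height: Dd × dd → 2 Dd, 2 dd → 2 D_ : 2 dd (out of 4)
kernel color: Pp × pp → 2 Pp, 2 pp → 2 P_ : 2 pp (out of 4)
Looking for: tall (D_) and yellow (pp)
P(tall) = 2/4, P(yellow) = 2/4
P(both) = 2/4 × 2/4 = 4/16 = 1/4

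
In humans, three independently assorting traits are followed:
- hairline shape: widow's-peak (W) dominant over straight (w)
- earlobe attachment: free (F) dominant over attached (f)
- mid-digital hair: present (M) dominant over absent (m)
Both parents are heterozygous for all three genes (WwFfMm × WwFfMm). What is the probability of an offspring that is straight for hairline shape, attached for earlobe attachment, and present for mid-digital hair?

Trihybrid cross: WwFfMm × WwFfMm
Each trait segregates independently with a 3:1 phenotypic ratio, so each gene contributes 3/4 (dominant) or 1/4 (recessive).
Target: straight (hairline shape), attached (earlobe attachment), present (mid-digital hair)
Probability = product of independent per-trait probabilities
= 1/4 × 1/4 × 3/4 = 3/64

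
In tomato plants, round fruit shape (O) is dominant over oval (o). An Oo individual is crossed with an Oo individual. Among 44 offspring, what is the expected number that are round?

Punnett square for Oo × Oo:
Offspring genotypes: 1 OO, 2 Oo, 1 oo
round: 3, oval: 1
round: 3 out of 4 → fraction 3/4
Expected count = 3/4 × 44 = 33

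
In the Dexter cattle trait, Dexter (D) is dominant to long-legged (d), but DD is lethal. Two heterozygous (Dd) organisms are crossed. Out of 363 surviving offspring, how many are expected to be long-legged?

Cross: Dd × Dd
Punnett square offspring (before lethality): 1 DD, 2 Dd, 1 dd
The DD genotype is lethal (embryos die); surviving offspring: 2 Dd, 1 dd
long-legged: 1 out of 3 → fraction 1/3
Expected count = 1/3 × 363 = 121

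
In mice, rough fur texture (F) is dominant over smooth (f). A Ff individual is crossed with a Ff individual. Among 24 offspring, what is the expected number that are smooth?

Punnett square for Ff × Ff:
Offspring genotypes: 1 FF, 2 Ff, 1 ff
rough: 3, smooth: 1
smooth: 1 out of 4 → fraction 1/4
Expected count = 1/4 × 24 = 6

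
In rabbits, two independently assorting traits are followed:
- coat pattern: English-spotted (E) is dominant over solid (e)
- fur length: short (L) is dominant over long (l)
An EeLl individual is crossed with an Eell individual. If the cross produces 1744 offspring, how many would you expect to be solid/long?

Dihybrid cross EeLl × Eell — consider each gene separately:
coat pattern: Ee × Ee → 1 EE, 2 Ee, 1 ee → 3 E_ : 1 ee (out of 4)
fur length: Ll × ll → 2 Ll, 2 ll → 2 L_ : 2 ll (out of 4)
Combine (counts out of 4 × 4 = 16): English-spotted/short (E_L_) = 3×2 = 6; English-spotted/long (E_ll) = 3×2 = 6; solid/short (eeL_) = 1×2 = 2; solid/long (eell) = 1×2 = 2
Phenotype counts (out of 16): 6 English-spotted/short, 6 English-spotted/long, 2 solid/short, 2 solid/long
solid/long: 2 out of 16 → fraction 1/8
Expected count = 1/8 × 1744 = 218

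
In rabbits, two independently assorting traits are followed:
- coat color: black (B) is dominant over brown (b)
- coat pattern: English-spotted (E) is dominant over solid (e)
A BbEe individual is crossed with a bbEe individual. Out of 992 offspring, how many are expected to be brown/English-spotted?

Dihybrid cross BbEe × bbEe — consider each gene separately:
coat color: Bb × bb → 2 Bb, 2 bb → 2 B_ : 2 bb (out of 4)
coat pattern: Ee × Ee → 1 EE, 2 Ee, 1 ee → 3 E_ : 1 ee (out of 4)
Combine (counts out of 4 × 4 = 16): black/English-spotted (B_E_) = 2×3 = 6; black/solid (B_ee) = 2×1 = 2; brown/English-spotted (bbE_) = 2×3 = 6; brown/solid (bbee) = 2×1 = 2
Phenotype counts (out of 16): 6 black/English-spotted, 2 black/solid, 6 brown/English-spotted, 2 brown/solid
brown/English-spotted: 6 out of 16 → fraction 3/8
Expected count = 3/8 × 992 = 372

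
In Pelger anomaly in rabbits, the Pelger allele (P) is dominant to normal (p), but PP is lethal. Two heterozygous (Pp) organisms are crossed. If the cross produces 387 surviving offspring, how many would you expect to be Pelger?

Cross: Pp × Pp
Punnett square offspring (before lethality): 1 PP, 2 Pp, 1 pp
The PP genotype is lethal (embryos die); surviving offspring: 2 Pp, 1 pp
Pelger: 2 out of 3 → fraction 2/3
Expected count = 2/3 × 387 = 258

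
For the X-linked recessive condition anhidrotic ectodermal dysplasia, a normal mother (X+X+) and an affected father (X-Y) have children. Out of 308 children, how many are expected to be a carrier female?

Cross: X+X+ × X-Y
Offspring: 2 X+X-, 2 X+Y
Probability of a carrier female: 2/4 = 1/2
Expected count = 1/2 × 308 = 154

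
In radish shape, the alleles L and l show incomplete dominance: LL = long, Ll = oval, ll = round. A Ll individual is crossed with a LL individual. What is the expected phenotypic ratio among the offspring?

Punnett square for Ll × LL:
Offspring genotypes: 2 LL, 2 Ll
Phenotype counts: 2 long, 2 oval
Ratio: 1 long : 1 oval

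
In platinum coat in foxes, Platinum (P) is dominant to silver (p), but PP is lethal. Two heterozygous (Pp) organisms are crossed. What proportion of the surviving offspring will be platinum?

Cross: Pp × Pp
Punnett square offspring (before lethality): 1 PP, 2 Pp, 1 pp
The PP genotype is lethal (embryos die); surviving offspring: 2 Pp, 1 pp
platinum: 2 out of 3
Probability: 2/3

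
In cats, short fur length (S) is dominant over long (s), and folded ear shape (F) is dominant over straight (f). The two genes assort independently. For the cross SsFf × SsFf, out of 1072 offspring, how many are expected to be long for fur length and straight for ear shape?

Dihybrid cross SsFf × SsFf — consider each gene separately:
fur length: Ss × Ss → 1 SS, 2 Ss, 1 ss → 3 S_ : 1 ss (out of 4)
ear shape: Ff × Ff → 1 FF, 2 Ff, 1 ff → 3 F_ : 1 ff (out of 4)
Looking for: long (ss) and straight (ff)
P(long) = 1/4, P(straight) = 1/4
P(both) = 1/4 × 1/4 = 1/16
Expected count = 1/16 × 1072 = 67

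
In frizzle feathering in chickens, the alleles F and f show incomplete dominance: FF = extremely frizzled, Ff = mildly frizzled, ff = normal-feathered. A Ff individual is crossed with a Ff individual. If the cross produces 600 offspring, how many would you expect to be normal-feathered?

Punnett square for Ff × Ff:
Offspring genotypes: 1 FF, 2 Ff, 1 ff
Phenotype counts: 1 extremely frizzled, 2 mildly frizzled, 1 normal-feathered
normal-feathered: 1 out of 4 → fraction 1/4
Expected count = 1/4 × 600 = 150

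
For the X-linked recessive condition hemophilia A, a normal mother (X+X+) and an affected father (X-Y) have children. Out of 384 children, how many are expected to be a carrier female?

Cross: X+X+ × X-Y
Offspring: 2 X+X-, 2 X+Y
Probability of a carrier female: 2/4 = 1/2
Expected count = 1/2 × 384 = 192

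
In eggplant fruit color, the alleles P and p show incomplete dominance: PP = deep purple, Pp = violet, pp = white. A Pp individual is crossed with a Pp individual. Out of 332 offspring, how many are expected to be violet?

Punnett square for Pp × Pp:
Offspring genotypes: 1 PP, 2 Pp, 1 pp
Phenotype counts: 1 deep purple, 2 violet, 1 white
violet: 2 out of 4 → fraction 1/2
Expected count = 1/2 × 332 = 166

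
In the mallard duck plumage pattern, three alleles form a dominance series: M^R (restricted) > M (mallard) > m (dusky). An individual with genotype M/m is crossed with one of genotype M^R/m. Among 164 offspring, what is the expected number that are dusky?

Cross: M/m × M^R/m
Allele dominance: M^R > M > m
Offspring genotypes: 1 M^R/M, 1 M/m, 1 M^R/m, 1 m/m
Phenotype counts: 2 restricted, 1 mallard, 1 dusky
dusky: 1 out of 4 → fraction 1/4
Expected count = 1/4 × 164 = 41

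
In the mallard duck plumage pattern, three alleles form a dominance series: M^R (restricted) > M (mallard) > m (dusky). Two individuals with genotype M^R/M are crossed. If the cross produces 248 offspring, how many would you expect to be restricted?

Cross: M^R/M × M^R/M
Allele dominance: M^R > M > m
Offspring genotypes: 1 M^R/M^R, 2 M^R/M, 1 M/M
Phenotype counts: 3 restricted, 1 mallard
restricted: 3 out of 4 → fraction 3/4
Expected count = 3/4 × 248 = 186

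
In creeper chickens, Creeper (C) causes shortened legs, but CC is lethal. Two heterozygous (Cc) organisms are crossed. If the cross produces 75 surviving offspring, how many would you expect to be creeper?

Cross: Cc × Cc
Punnett square offspring (before lethality): 1 CC, 2 Cc, 1 cc
The CC genotype is lethal (embryos die); surviving offspring: 2 Cc, 1 cc
creeper: 2 out of 3 → fraction 2/3
Expected count = 2/3 × 75 = 50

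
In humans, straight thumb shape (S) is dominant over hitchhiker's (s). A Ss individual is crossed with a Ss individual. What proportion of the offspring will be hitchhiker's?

Punnett square for Ss × Ss:
Offspring genotypes: 1 SS, 2 Ss, 1 ss
straight: 3, hitchhiker's: 1
hitchhiker's: 1 out of 4
Probability: 1/4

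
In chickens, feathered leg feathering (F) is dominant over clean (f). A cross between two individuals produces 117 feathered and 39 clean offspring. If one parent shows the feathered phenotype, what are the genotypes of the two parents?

Observed offspring: 117 feathered, 39 clean
The observed ratio simplifies to 3:1. Clean (ff) offspring appear, so each parent must contribute one f allele. The parent stated to show feathered carries F, so it is Ff. The other parent is then either Ff or ff: Ff × ff would give a 1:1 split, whereas Ff × Ff gives 3:1 — matching the data. So both parents are heterozygous (Ff × Ff).
Parent genotypes: Ff × Ff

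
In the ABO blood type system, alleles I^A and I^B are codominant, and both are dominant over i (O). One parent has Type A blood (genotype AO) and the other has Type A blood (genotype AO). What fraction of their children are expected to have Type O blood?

Cross: AO × AO
Possible offspring genotypes: 1 AA, 2 AO, 1 OO
Blood type counts: 3 Type A, 1 Type O
Probability of Type O: 1/4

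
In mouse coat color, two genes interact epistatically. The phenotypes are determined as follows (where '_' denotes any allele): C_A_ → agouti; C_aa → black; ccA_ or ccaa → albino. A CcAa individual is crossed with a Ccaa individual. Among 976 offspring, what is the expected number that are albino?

Cross: CcAa × Ccaa — consider each gene separately:
C gene: Cc × Cc → 1 CC, 2 Cc, 1 cc → 3 C_ : 1 cc (out of 4)
A gene: Aa × aa → 2 Aa, 2 aa → 2 A_ : 2 aa (out of 4)
Genotype classes (out of 4 × 4 = 16): C_A_ = 3×2 = 6; C_aa = 3×2 = 6; ccA_ = 1×2 = 2; ccaa = 1×2 = 2
Apply the phenotype rules: C_A_ (6) → agouti; C_aa (6) → black; ccA_ (2) + ccaa (2) → albino
Phenotype counts (out of 16): 6 agouti, 6 black, 4 albino
albino: 4 out of 16 → fraction 1/4
Expected count = 1/4 × 976 = 244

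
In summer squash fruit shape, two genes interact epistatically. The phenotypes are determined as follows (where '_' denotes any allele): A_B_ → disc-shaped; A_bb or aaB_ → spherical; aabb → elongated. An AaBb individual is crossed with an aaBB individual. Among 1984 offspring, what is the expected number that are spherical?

Cross: AaBb × aaBB — consider each gene separately:
A gene: Aa × aa → 2 Aa, 2 aa → 2 A_ : 2 aa (out of 4)
B gene: Bb × BB → 2 BB, 2 Bb → 4 B_ (out of 4)
Genotype classes (out of 4 × 4 = 16): A_B_ = 2×4 = 8; aaB_ = 2×4 = 8
Apply the phenotype rules: A_B_ (8) → disc-shaped; aaB_ (8) → spherical
Phenotype counts (out of 16): 8 disc-shaped, 8 spherical
spherical: 8 out of 16 → fraction 1/2
Expected count = 1/2 × 1984 = 992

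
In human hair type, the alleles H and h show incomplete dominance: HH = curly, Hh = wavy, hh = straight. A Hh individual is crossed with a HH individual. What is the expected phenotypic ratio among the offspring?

Punnett square for Hh × HH:
Offspring genotypes: 2 HH, 2 Hh
Phenotype counts: 2 curly, 2 wavy
Ratio: 1 curly : 1 wavy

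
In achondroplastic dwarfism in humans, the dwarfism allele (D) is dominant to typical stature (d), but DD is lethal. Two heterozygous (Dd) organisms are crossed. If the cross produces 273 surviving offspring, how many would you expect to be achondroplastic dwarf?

Cross: Dd × Dd
Punnett square offspring (before lethality): 1 DD, 2 Dd, 1 dd
The DD genotype is lethal (embryos die); surviving offspring: 2 Dd, 1 dd
achondroplastic dwarf: 2 out of 3 → fraction 2/3
Expected count = 2/3 × 273 = 182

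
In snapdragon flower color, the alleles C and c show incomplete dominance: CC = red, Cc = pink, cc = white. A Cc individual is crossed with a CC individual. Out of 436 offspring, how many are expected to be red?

Punnett square for Cc × CC:
Offspring genotypes: 2 CC, 2 Cc
Phenotype counts: 2 red, 2 pink
red: 2 out of 4 → fraction 1/2
Expected count = 1/2 × 436 = 218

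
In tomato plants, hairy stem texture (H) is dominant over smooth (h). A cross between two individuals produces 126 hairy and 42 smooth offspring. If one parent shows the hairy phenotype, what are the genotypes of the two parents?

Observed offspring: 126 hairy, 42 smooth
The observed ratio simplifies to 3:1. Smooth (hh) offspring appear, so each parent must contribute one h allele. The parent stated to show hairy carries H, so it is Hh. The other parent is then either Hh or hh: Hh × hh would give a 1:1 split, whereas Hh × Hh gives 3:1 — matching the data. So both parents are heterozygous (Hh × Hh).
Parent genotypes: Hh × Hh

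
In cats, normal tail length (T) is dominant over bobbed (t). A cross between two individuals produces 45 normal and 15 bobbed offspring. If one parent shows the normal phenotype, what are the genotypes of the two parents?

Observed offspring: 45 normal, 15 bobbed
The observed ratio simplifies to 3:1. Bobbed (tt) offspring appear, so each parent must contribute one t allele. The parent stated to show normal carries T, so it is Tt. The other parent is then either Tt or tt: Tt × tt would give a 1:1 split, whereas Tt × Tt gives 3:1 — matching the data. So both parents are heterozygous (Tt × Tt).
Parent genotypes: Tt × Tt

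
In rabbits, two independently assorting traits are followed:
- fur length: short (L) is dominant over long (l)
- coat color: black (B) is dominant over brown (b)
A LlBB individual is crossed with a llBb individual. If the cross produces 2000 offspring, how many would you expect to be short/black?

Dihybrid cross LlBB × llBb — consider each gene separately:
fur length: Ll × ll → 2 Ll, 2 ll → 2 L_ : 2 ll (out of 4)
coat color: BB × Bb → 2 BB, 2 Bb → 4 B_ (out of 4)
Combine (counts out of 4 × 4 = 16): short/black (L_B_) = 2×4 = 8; long/black (llB_) = 2×4 = 8
Phenotype counts (out of 16): 8 short/black, 8 long/black
short/black: 8 out of 16 → fraction 1/2
Expected count = 1/2 × 2000 = 1000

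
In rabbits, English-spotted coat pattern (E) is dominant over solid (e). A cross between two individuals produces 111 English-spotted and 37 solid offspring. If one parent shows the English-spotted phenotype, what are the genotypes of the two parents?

Observed offspring: 111 English-spotted, 37 solid
The observed ratio simplifies to 3:1. Solid (ee) offspring appear, so each parent must contribute one e allele. The parent stated to show English-spotted carries E, so it is Ee. The other parent is then either Ee or ee: Ee × ee would give a 1:1 split, whereas Ee × Ee gives 3:1 — matching the data. So both parents are heterozygous (Ee × Ee).
Parent genotypes: Ee × Ee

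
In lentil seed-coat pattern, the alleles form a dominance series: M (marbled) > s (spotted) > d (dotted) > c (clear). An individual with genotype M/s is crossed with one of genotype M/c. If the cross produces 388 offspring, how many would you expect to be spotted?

Cross: M/s × M/c
Allele dominance: M > s > d > c
Offspring genotypes: 1 M/M, 1 M/c, 1 M/s, 1 s/c
Phenotype counts: 3 marbled, 1 spotted
spotted: 1 out of 4 → fraction 1/4
Expected count = 1/4 × 388 = 97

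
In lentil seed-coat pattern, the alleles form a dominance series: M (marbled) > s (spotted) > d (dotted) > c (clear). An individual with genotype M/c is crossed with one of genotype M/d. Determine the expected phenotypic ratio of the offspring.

Cross: M/c × M/d
Allele dominance: M > s > d > c
Offspring genotypes: 1 M/M, 1 M/d, 1 M/c, 1 d/c
Phenotype counts: 3 marbled, 1 dotted
Ratio: 3 marbled : 1 dotted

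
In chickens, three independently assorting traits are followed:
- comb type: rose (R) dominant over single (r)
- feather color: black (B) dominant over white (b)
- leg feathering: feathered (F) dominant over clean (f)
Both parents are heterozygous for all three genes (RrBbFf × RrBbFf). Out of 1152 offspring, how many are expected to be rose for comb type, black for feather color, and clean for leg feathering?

Trihybrid cross: RrBbFf × RrBbFf
Each trait segregates independently with a 3:1 phenotypic ratio, so each gene contributes 3/4 (dominant) or 1/4 (recessive).
Target: rose (comb type), black (feather color), clean (leg feathering)
Probability = product of independent per-trait probabilities
= 3/4 × 3/4 × 1/4 = 9/64
Expected count = 9/64 × 1152 = 162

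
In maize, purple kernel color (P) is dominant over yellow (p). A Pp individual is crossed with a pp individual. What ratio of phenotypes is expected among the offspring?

Punnett square for Pp × pp:
Offspring genotypes: 2 Pp, 2 pp
purple: 2, yellow: 2
Ratio: 1:1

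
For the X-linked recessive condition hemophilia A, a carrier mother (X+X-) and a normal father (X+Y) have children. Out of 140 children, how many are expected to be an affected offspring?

Cross: X+X- × X+Y
Offspring: 1 X+X+, 1 X+Y, 1 X+X-, 1 X-Y
Probability of an affected offspring: 1/4
Expected count = 1/4 × 140 = 35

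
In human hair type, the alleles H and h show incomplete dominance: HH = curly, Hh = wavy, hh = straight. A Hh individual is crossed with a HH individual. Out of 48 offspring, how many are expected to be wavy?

Punnett square for Hh × HH:
Offspring genotypes: 2 HH, 2 Hh
Phenotype counts: 2 curly, 2 wavy
wavy: 2 out of 4 → fraction 1/2
Expected count = 1/2 × 48 = 24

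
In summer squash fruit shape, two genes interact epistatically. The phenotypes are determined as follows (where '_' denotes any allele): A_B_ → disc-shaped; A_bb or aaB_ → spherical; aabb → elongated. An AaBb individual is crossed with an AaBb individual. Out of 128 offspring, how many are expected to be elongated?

Cross: AaBb × AaBb — consider each gene separately:
A gene: Aa × Aa → 1 AA, 2 Aa, 1 aa → 3 A_ : 1 aa (out of 4)
B gene: Bb × Bb → 1 BB, 2 Bb, 1 bb → 3 B_ : 1 bb (out of 4)
Genotype classes (out of 4 × 4 = 16): A_B_ = 3×3 = 9; A_bb = 3×1 = 3; aaB_ = 1×3 = 3; aabb = 1×1 = 1
Apply the phenotype rules: A_B_ (9) → disc-shaped; A_bb (3) + aaB_ (3) → spherical; aabb (1) → elongated
Phenotype counts (out of 16): 9 disc-shaped, 6 spherical, 1 elongated
elongated: 1 out of 16 → fraction 1/16
Expected count = 1/16 × 128 = 8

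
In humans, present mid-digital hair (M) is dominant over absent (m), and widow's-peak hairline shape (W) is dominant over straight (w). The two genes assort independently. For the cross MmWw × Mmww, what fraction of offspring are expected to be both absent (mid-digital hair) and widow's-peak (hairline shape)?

Dihybrid cross MmWw × Mmww — consider each gene separately:
mid-digital hair: Mm × Mm → 1 MM, 2 Mm, 1 mm → 3 M_ : 1 mm (out of 4)
hairline shape: Ww × ww → 2 Ww, 2 ww → 2 W_ : 2 ww (out of 4)
Looking for: absent (mm) and widow's-peak (W_)
P(absent) = 1/4, P(widow's-peak) = 2/4
P(both) = 1/4 × 2/4 = 2/16 = 1/8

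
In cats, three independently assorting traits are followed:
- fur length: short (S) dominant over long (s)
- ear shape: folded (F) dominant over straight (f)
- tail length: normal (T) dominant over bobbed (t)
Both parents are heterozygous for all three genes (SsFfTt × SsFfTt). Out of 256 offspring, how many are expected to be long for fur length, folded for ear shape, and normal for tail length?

Trihybrid cross: SsFfTt × SsFfTt
Each trait segregates independently with a 3:1 phenotypic ratio, so each gene contributes 3/4 (dominant) or 1/4 (recessive).
Target: long (fur length), folded (ear shape), normal (tail length)
Probability = product of independent per-trait probabilities
= 1/4 × 3/4 × 3/4 = 9/64
Expected count = 9/64 × 256 = 36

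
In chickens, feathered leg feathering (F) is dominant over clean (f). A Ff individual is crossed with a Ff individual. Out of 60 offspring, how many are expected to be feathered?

Punnett square for Ff × Ff:
Offspring genotypes: 1 FF, 2 Ff, 1 ff
feathered: 3, clean: 1
feathered: 3 out of 4 → fraction 3/4
Expected count = 3/4 × 60 = 45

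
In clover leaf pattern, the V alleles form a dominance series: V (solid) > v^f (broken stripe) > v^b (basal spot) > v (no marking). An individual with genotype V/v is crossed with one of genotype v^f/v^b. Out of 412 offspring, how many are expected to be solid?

Cross: V/v × v^f/v^b
Allele dominance: V > v^f > v^b > v
Offspring genotypes: 1 V/v^f, 1 V/v^b, 1 v^f/v, 1 v^b/v
Phenotype counts: 2 solid, 1 broken stripe, 1 basal spot
solid: 2 out of 4 → fraction 1/2
Expected count = 1/2 × 412 = 206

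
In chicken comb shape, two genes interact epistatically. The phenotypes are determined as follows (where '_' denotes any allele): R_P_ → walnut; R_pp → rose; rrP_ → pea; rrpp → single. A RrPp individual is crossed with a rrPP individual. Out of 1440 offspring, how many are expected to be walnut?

Cross: RrPp × rrPP — consider each gene separately:
R gene: Rr × rr → 2 Rr, 2 rr → 2 R_ : 2 rr (out of 4)
P gene: Pp × PP → 2 PP, 2 Pp → 4 P_ (out of 4)
Genotype classes (out of 4 × 4 = 16): R_P_ = 2×4 = 8; rrP_ = 2×4 = 8
Apply the phenotype rules: R_P_ (8) → walnut; rrP_ (8) → pea
Phenotype counts (out of 16): 8 walnut, 8 pea
walnut: 8 out of 16 → fraction 1/2
Expected count = 1/2 × 1440 = 720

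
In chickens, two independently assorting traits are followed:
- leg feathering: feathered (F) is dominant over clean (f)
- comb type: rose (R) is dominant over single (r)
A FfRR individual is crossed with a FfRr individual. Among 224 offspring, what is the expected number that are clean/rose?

Dihybrid cross FfRR × FfRr — consider each gene separately:
leg feathering: Ff × Ff → 1 FF, 2 Ff, 1 ff → 3 F_ : 1 ff (out of 4)
comb type: RR × Rr → 2 RR, 2 Rr → 4 R_ (out of 4)
Combine (counts out of 4 × 4 = 16): feathered/rose (F_R_) = 3×4 = 12; clean/rose (ffR_) = 1×4 = 4
Phenotype counts (out of 16): 12 feathered/rose, 4 clean/rose
clean/rose: 4 out of 16 → fraction 1/4
Expected count = 1/4 × 224 = 56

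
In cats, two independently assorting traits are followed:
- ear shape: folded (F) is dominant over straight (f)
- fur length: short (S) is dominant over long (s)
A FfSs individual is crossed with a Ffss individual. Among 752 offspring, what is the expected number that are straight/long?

Dihybrid cross FfSs × Ffss — consider each gene separately:
ear shape: Ff × Ff → 1 FF, 2 Ff, 1 ff → 3 F_ : 1 ff (out of 4)
fur length: Ss × ss → 2 Ss, 2 ss → 2 S_ : 2 ss (out of 4)
Combine (counts out of 4 × 4 = 16): folded/short (F_S_) = 3×2 = 6; folded/long (F_ss) = 3×2 = 6; straight/short (ffS_) = 1×2 = 2; straight/long (ffss) = 1×2 = 2
Phenotype counts (out of 16): 6 folded/short, 6 folded/long, 2 straight/short, 2 straight/long
straight/long: 2 out of 16 → fraction 1/8
Expected count = 1/8 × 752 = 94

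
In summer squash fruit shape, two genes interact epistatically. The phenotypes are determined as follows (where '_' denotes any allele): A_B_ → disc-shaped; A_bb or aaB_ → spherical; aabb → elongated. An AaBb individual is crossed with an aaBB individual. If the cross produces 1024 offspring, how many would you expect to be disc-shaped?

Cross: AaBb × aaBB — consider each gene separately:
A gene: Aa × aa → 2 Aa, 2 aa → 2 A_ : 2 aa (out of 4)
B gene: Bb × BB → 2 BB, 2 Bb → 4 B_ (out of 4)
Genotype classes (out of 4 × 4 = 16): A_B_ = 2×4 = 8; aaB_ = 2×4 = 8
Apply the phenotype rules: A_B_ (8) → disc-shaped; aaB_ (8) → spherical
Phenotype counts (out of 16): 8 disc-shaped, 8 spherical
disc-shaped: 8 out of 16 → fraction 1/2
Expected count = 1/2 × 1024 = 512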